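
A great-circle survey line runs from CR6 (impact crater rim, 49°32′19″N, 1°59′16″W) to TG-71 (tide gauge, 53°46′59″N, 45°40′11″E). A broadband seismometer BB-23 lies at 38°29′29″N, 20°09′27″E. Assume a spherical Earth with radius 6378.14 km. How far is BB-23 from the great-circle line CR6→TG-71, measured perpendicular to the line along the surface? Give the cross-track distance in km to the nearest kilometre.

1710 km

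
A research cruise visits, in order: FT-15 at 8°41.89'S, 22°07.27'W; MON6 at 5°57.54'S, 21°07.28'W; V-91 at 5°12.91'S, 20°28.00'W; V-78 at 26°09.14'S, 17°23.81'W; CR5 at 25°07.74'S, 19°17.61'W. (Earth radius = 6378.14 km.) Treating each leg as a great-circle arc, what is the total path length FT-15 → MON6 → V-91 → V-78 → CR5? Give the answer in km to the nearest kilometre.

3010 km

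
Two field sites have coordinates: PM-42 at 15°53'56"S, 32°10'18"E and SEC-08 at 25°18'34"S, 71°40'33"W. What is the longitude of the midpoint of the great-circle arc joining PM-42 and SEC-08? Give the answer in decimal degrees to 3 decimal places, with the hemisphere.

17.490°W

PM-42: φ = -15.89889°, λ = +32.17167°
SEC-08: φ = -25.30944°, λ = -71.67583°
Bx = cos φ₂ cos Δλ = -0.216365,  By = cos φ₂ sin Δλ = -0.877738
φₘ = atan2(sin φ₁ + sin φ₂, √((cos φ₁ + Bx)² + By²)) = -31.34746°
λₘ = λ₁ + atan2(By, cos φ₁ + Bx) = -17.49017°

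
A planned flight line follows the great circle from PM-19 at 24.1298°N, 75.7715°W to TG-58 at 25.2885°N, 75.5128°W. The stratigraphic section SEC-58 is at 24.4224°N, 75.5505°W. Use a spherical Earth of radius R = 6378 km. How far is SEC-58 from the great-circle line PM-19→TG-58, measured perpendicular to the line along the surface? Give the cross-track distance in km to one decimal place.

15.5 km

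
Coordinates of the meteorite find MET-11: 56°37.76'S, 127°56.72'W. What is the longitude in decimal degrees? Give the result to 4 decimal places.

127.9453°W

127° + 56.72′/60 = 127 + 0.94533 = 127.9453°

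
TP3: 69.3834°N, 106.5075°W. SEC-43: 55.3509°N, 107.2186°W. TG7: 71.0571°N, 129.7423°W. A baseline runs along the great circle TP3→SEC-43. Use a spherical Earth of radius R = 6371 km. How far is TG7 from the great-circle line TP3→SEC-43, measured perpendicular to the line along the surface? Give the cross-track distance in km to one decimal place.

δ₁₃ = central angle TP3→TG7 = 0.139377 rad  (haversine)
θ₁₃ = bearing TP3→TG7 = 292.806°,  θ₁₂ = bearing TP3→SEC-43 = 181.667°
dₓₜ = R·arcsin(sin δ₁₃ · sin(θ₁₃ − θ₁₂)) = 6371·arcsin(0.13893·sin(111.139°)) = 827.865 km
|dₓₜ| = 827.865 km

827.9 km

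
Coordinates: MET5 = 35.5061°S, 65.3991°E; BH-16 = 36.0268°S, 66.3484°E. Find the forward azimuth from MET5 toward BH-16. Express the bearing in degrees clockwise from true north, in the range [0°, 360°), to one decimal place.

124.3°

Δλ = 0.9493°
y = sin Δλ · cos φ₂ = 0.013399
x = cos φ₁ sin φ₂ − sin φ₁ cos φ₂ cos Δλ = -0.009152
θ = atan2(y, x) = 124.3354° → 124.3354° (mod 360°)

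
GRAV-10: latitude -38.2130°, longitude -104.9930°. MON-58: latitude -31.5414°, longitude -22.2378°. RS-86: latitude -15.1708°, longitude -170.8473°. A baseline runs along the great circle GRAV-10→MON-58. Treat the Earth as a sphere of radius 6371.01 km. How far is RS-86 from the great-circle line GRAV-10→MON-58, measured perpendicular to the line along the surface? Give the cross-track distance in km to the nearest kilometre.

1919 km

δ₁₃ = central angle GRAV-10→RS-86 = 1.079141 rad  (haversine)
θ₁₃ = bearing GRAV-10→RS-86 = 272.510°,  θ₁₂ = bearing GRAV-10→MON-58 = 112.172°
dₓₜ = R·arcsin(sin δ₁₃ · sin(θ₁₃ − θ₁₂)) = 6371.01·arcsin(0.88155·sin(160.338°)) = 1918.615 km
|dₓₜ| = 1918.615 km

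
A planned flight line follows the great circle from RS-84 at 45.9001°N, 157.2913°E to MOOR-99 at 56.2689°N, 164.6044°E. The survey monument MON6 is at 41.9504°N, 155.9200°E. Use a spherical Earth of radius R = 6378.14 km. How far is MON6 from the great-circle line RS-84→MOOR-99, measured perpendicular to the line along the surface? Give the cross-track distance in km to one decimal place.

51.9 km

δ₁₃ = central angle RS-84→MON6 = 0.071055 rad  (haversine)
θ₁₃ = bearing RS-84→MON6 = 194.519°,  θ₁₂ = bearing RS-84→MOOR-99 = 21.095°
dₓₜ = R·arcsin(sin δ₁₃ · sin(θ₁₃ − θ₁₂)) = 6378.14·arcsin(0.07099·sin(173.424°)) = 51.861 km
|dₓₜ| = 51.861 km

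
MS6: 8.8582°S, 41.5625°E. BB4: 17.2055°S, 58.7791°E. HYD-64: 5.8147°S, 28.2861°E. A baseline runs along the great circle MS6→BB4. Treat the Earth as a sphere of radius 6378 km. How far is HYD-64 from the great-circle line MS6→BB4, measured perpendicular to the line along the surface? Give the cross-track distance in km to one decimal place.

δ₁₃ = central angle MS6→HYD-64 = 0.235843 rad  (haversine)
θ₁₃ = bearing MS6→HYD-64 = 282.105°,  θ₁₂ = bearing MS6→BB4 = 118.225°
dₓₜ = R·arcsin(sin δ₁₃ · sin(θ₁₃ − θ₁₂)) = 6378·arcsin(0.23366·sin(163.880°)) = 414.081 km
|dₓₜ| = 414.081 km

414.1 km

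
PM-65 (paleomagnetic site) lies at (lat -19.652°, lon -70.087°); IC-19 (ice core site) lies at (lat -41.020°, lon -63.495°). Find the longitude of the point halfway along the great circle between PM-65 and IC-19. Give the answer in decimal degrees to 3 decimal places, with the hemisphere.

67.155°W

Bx = cos φ₂ cos Δλ = 0.749493,  By = cos φ₂ sin Δλ = 0.086613
φₘ = atan2(sin φ₁ + sin φ₂, √((cos φ₁ + Bx)² + By²)) = -30.37686°
λₘ = λ₁ + atan2(By, cos φ₁ + Bx) = -67.15529°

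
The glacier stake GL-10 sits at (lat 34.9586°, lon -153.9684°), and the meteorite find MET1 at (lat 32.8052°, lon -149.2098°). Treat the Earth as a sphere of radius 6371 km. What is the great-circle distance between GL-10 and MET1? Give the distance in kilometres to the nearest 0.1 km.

500.2 km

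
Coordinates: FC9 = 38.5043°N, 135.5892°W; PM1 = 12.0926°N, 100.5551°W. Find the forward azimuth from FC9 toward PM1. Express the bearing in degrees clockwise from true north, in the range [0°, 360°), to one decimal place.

Δλ = 35.0341°
y = sin Δλ · cos φ₂ = 0.561326
x = cos φ₁ sin φ₂ − sin φ₁ cos φ₂ cos Δλ = -0.334517
θ = atan2(y, x) = 120.7925° → 120.7925° (mod 360°)

120.8°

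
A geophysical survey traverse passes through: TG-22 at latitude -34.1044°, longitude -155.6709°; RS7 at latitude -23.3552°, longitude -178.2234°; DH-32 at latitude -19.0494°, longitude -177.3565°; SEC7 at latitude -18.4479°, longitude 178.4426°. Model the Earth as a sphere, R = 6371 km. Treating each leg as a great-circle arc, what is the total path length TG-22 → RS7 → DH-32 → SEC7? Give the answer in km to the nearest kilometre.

TG-22→RS7: c = 0.391543 rad, d = 2494.52 km
RS7→DH-32: c = 0.076462 rad, d = 487.14 km
DH-32→SEC7: c = 0.070216 rad, d = 447.35 km
Total = 2494.52 + 487.14 + 447.35 = 3429.01 km

3429 km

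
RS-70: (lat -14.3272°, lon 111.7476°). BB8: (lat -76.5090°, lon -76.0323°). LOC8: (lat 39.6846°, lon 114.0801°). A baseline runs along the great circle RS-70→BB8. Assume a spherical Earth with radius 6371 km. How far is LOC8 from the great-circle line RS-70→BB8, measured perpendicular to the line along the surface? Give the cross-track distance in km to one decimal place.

δ₁₃ = central angle RS-70→LOC8 = 0.943447 rad  (haversine)
θ₁₃ = bearing RS-70→LOC8 = 2.217°,  θ₁₂ = bearing RS-70→BB8 = 178.190°
dₓₜ = R·arcsin(sin δ₁₃ · sin(θ₁₃ − θ₁₂)) = 6371·arcsin(0.80959·sin(-175.973°)) = -362.427 km
|dₓₜ| = 362.427 km

362.4 km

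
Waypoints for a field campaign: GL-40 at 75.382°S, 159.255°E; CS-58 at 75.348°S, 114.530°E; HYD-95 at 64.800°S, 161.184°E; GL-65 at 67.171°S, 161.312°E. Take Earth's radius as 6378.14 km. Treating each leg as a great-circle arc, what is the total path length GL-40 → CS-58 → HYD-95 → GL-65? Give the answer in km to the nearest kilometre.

GL-40→CS-58: c = 0.192555 rad, d = 1228.14 km
CS-58→HYD-95: c = 0.319707 rad, d = 2039.14 km
HYD-95→GL-65: c = 0.041392 rad, d = 264.00 km
Total = 1228.14 + 2039.14 + 264.00 = 3531.28 km

3531 km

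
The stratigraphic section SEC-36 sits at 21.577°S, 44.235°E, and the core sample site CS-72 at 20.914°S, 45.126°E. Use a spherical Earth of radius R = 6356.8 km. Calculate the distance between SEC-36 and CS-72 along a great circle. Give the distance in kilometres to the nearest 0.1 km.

117.9 km

Δφ = 0.6630°,  Δλ = 0.8910°
a = sin²(Δφ/2) + cos φ₁ cos φ₂ sin²(Δλ/2) = 0.000086
c = 2·arcsin(√a) = 0.018546 rad = 1.0626°
d = R·c = 6356.8 × 0.018546 = 117.9 km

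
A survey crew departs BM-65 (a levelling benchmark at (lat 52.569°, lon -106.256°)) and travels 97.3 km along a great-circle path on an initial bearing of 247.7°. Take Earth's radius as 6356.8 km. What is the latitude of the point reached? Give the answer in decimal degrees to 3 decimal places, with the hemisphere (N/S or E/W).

52.229°N

δ = d/R = 97.3/6356.8 = 0.015306 rad
φ₂ = arcsin(sin φ₁ cos δ + cos φ₁ sin δ cos θ)
   = arcsin(0.79409·0.99988 + 0.60781·0.01531·-0.37946) = 52.22878°
λ₂ = λ₁ + atan2(sin θ sin δ cos φ₁, cos δ − sin φ₁ sin φ₂) = -107.58079°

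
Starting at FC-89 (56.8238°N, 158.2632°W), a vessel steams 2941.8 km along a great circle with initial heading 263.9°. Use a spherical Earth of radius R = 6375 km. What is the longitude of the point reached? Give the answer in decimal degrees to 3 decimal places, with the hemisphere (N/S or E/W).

161.841°E

δ = d/R = 2941.8/6375 = 0.461459 rad
φ₂ = arcsin(sin φ₁ cos δ + cos φ₁ sin δ cos θ)
   = arcsin(0.83699·0.89540 + 0.54722·0.44525·-0.10626) = 46.34872°
λ₂ = λ₁ + atan2(sin θ sin δ cos φ₁, cos δ − sin φ₁ sin φ₂) = 161.84091°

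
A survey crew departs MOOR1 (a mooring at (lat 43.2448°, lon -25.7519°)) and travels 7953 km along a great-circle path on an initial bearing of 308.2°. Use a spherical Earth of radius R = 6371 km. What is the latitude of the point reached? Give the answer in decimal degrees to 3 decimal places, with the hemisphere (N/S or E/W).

40.119°N

δ = d/R = 7953/6371 = 1.248313 rad
φ₂ = arcsin(sin φ₁ cos δ + cos φ₁ sin δ cos θ)
   = arcsin(0.68512·0.31692 + 0.72843·0.94845·0.61841) = 40.11901°
λ₂ = λ₁ + atan2(sin θ sin δ cos φ₁, cos δ − sin φ₁ sin φ₂) = -128.67214°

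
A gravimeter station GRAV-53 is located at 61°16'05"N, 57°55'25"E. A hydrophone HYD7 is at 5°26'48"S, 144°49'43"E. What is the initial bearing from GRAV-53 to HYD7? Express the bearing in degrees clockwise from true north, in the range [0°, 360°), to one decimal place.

95.3°

GRAV-53: φ = +61.26806°, λ = +57.92361°
HYD7: φ = -5.44667°, λ = +144.82861°
Δλ = 86.9050°
y = sin Δλ · cos φ₂ = 0.994033
x = cos φ₁ sin φ₂ − sin φ₁ cos φ₂ cos Δλ = -0.092759
θ = atan2(y, x) = 95.3312° → 95.3312° (mod 360°)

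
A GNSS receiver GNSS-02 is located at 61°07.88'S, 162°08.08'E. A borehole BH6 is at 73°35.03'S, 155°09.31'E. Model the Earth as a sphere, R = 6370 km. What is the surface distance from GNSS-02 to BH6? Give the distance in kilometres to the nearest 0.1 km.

GNSS-02: φ = -61.13133°, λ = +162.13467°
BH6: φ = -73.58383°, λ = +155.15517°
Δφ = -12.4525°,  Δλ = -6.9795°
a = sin²(Δφ/2) + cos φ₁ cos φ₂ sin²(Δλ/2) = 0.012268
c = 2·arcsin(√a) = 0.221977 rad = 12.7184°
d = R·c = 6370 × 0.221977 = 1414.0 km

1414.0 km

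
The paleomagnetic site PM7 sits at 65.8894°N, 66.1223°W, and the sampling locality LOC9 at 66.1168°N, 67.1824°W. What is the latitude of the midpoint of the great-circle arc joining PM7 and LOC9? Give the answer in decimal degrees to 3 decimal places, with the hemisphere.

Bx = cos φ₂ cos Δλ = 0.404804,  By = cos φ₂ sin Δλ = -0.007491
φₘ = atan2(sin φ₁ + sin φ₂, √((cos φ₁ + Bx)² + By²)) = 66.00401°
λₘ = λ₁ + atan2(By, cos φ₁ + Bx) = -66.64999°

66.004°N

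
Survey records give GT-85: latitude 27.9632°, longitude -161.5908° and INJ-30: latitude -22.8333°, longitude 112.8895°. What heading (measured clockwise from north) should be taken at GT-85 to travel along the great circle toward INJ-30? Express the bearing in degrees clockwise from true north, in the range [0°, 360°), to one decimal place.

Δλ = -85.5197°
y = sin Δλ · cos φ₂ = -0.918821
x = cos φ₁ sin φ₂ − sin φ₁ cos φ₂ cos Δλ = -0.376505
θ = atan2(y, x) = -112.2823° → 247.7177° (mod 360°)

247.7°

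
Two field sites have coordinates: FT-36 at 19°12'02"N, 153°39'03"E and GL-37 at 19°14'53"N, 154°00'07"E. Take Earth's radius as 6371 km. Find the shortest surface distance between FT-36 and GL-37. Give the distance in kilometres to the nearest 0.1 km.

37.2 km

FT-36: φ = +19.20056°, λ = +153.65083°
GL-37: φ = +19.24806°, λ = +154.00194°
Δφ = 0.0475°,  Δλ = 0.3511°
a = sin²(Δφ/2) + cos φ₁ cos φ₂ sin²(Δλ/2) = 0.000009
c = 2·arcsin(√a) = 0.005845 rad = 0.3349°
d = R·c = 6371 × 0.005845 = 37.2 km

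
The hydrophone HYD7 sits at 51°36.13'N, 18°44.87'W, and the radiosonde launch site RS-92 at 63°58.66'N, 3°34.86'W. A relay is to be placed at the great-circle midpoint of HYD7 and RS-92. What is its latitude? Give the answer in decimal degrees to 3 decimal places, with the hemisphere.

58.010°N

HYD7: φ = +51.60217°, λ = -18.74783°
RS-92: φ = +63.97767°, λ = -3.58100°
Bx = cos φ₂ cos Δλ = 0.423440,  By = cos φ₂ sin Δλ = 0.114783
φₘ = atan2(sin φ₁ + sin φ₂, √((cos φ₁ + Bx)² + By²)) = 58.00973°
λₘ = λ₁ + atan2(By, cos φ₁ + Bx) = -12.47696°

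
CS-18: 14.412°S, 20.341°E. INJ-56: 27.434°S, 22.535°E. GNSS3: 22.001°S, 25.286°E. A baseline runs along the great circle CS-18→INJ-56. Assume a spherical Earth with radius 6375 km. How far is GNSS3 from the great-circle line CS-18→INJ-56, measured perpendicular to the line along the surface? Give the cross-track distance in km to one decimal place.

377.8 km

δ₁₃ = central angle CS-18→GNSS3 = 0.155731 rad  (haversine)
θ₁₃ = bearing CS-18→GNSS3 = 148.983°,  θ₁₂ = bearing CS-18→INJ-56 = 171.431°
dₓₜ = R·arcsin(sin δ₁₃ · sin(θ₁₃ − θ₁₂)) = 6375·arcsin(0.15510·sin(-22.447°)) = -377.771 km
|dₓₜ| = 377.771 km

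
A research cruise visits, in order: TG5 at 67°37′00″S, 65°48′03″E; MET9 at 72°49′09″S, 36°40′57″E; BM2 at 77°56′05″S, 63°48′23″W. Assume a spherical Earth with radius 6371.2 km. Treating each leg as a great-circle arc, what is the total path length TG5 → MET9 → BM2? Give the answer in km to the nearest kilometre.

3738 km

TG5: φ = -67.61667°, λ = +65.80083°
MET9: φ = -72.81917°, λ = +36.68250°
BM2: φ = -77.93472°, λ = -63.80639°
TG5→MET9: c = 0.191792 rad, d = 1221.94 km
MET9→BM2: c = 0.394906 rad, d = 2516.02 km
Total = 1221.94 + 2516.02 = 3737.97 km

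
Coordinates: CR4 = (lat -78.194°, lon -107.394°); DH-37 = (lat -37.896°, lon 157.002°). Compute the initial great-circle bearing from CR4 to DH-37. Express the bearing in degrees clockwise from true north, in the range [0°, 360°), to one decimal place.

255.6°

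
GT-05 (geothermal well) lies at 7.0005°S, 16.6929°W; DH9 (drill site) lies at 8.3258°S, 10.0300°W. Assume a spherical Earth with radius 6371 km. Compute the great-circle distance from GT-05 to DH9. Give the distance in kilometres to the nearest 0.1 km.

Δφ = -1.3253°,  Δλ = 6.6629°
a = sin²(Δφ/2) + cos φ₁ cos φ₂ sin²(Δλ/2) = 0.003450
c = 2·arcsin(√a) = 0.117545 rad = 6.7349°
d = R·c = 6371 × 0.117545 = 748.9 km

748.9 km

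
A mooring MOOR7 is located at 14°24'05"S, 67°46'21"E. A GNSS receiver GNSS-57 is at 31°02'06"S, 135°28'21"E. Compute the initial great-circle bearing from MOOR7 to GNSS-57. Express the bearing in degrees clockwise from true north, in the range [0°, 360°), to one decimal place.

MOOR7: φ = -14.40139°, λ = +67.77250°
GNSS-57: φ = -31.03500°, λ = +135.47250°
Δλ = 67.7000°
y = sin Δλ · cos φ₂ = 0.792768
x = cos φ₁ sin φ₂ − sin φ₁ cos φ₂ cos Δλ = -0.418495
θ = atan2(y, x) = 117.8292° → 117.8292° (mod 360°)

117.8°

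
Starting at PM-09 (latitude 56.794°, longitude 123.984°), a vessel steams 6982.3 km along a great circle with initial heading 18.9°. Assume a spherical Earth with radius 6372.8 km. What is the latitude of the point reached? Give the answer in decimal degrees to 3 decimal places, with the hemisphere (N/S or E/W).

57.512°N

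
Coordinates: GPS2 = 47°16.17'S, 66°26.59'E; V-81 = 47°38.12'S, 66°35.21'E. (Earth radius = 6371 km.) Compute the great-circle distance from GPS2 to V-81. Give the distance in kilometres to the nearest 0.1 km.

GPS2: φ = -47.26950°, λ = +66.44317°
V-81: φ = -47.63533°, λ = +66.58683°
Δφ = -0.3658°,  Δλ = 0.1437°
a = sin²(Δφ/2) + cos φ₁ cos φ₂ sin²(Δλ/2) = 0.000011
c = 2·arcsin(√a) = 0.006606 rad = 0.3785°
d = R·c = 6371 × 0.006606 = 42.1 km

42.1 km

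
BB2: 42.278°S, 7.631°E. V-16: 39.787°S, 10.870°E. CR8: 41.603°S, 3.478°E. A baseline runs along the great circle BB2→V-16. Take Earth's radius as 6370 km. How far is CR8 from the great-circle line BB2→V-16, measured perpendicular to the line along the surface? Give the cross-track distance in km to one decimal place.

δ₁₃ = central angle BB2→CR8 = 0.055182 rad  (haversine)
θ₁₃ = bearing BB2→CR8 = 280.932°,  θ₁₂ = bearing BB2→V-16 = 45.520°
dₓₜ = R·arcsin(sin δ₁₃ · sin(θ₁₃ − θ₁₂)) = 6370·arcsin(0.05515·sin(235.413°)) = -289.337 km
|dₓₜ| = 289.337 km

289.3 km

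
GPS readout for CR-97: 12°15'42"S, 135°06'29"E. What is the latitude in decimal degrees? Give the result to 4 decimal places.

12.2617°S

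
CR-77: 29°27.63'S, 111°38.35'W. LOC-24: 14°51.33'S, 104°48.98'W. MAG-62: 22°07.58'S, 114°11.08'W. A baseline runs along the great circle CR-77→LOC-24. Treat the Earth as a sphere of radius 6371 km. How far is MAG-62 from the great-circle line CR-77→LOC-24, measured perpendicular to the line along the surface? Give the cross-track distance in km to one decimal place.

CR-77: φ = -29.46050°, λ = -111.63917°
LOC-24: φ = -14.85550°, λ = -104.81633°
MAG-62: φ = -22.12633°, λ = -114.18467°
δ₁₃ = central angle CR-77→MAG-62 = 0.134096 rad  (haversine)
θ₁₃ = bearing CR-77→MAG-62 = 342.077°,  θ₁₂ = bearing CR-77→LOC-24 = 24.776°
dₓₜ = R·arcsin(sin δ₁₃ · sin(θ₁₃ − θ₁₂)) = 6371·arcsin(0.13369·sin(317.302°)) = -578.411 km
|dₓₜ| = 578.411 km

578.4 km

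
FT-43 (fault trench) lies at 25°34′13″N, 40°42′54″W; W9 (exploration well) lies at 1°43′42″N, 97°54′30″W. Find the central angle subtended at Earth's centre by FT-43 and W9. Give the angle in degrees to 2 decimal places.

59.90°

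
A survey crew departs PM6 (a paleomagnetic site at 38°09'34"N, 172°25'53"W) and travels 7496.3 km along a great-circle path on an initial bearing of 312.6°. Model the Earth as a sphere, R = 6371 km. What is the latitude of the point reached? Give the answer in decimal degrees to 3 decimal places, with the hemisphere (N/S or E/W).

PM6: φ = +38.15944°, λ = -172.43139°
δ = d/R = 7496.3/6371 = 1.176628 rad
φ₂ = arcsin(sin φ₁ cos δ + cos φ₁ sin δ cos θ)
   = arcsin(0.61785·0.38404 + 0.78629·0.92332·0.67688) = 46.77676°
λ₂ = λ₁ + atan2(sin θ sin δ cos φ₁, cos δ − sin φ₁ sin φ₂) = 90.50880°

46.777°N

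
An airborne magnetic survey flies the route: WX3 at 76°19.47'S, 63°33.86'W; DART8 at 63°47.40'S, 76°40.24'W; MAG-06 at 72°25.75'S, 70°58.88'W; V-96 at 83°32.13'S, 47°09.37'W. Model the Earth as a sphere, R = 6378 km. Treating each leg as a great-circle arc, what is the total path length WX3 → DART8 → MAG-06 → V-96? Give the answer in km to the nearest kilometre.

3791 km

WX3: φ = -76.32450°, λ = -63.56433°
DART8: φ = -63.79000°, λ = -76.67067°
MAG-06: φ = -72.42917°, λ = -70.98133°
V-96: φ = -83.53550°, λ = -47.15617°
WX3→DART8: c = 0.230967 rad, d = 1473.11 km
DART8→MAG-06: c = 0.155093 rad, d = 989.18 km
MAG-06→V-96: c = 0.208343 rad, d = 1328.81 km
Total = 1473.11 + 989.18 + 1328.81 = 3791.10 km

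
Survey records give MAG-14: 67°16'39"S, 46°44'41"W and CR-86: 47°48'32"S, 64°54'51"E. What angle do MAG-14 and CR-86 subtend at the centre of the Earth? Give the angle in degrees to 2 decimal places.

MAG-14: φ = -67.27750°, λ = -46.74472°
CR-86: φ = -47.80889°, λ = +64.91417°
Δφ = 19.4686°,  Δλ = 111.6589°
a = sin²(Δφ/2) + cos φ₁ cos φ₂ sin²(Δλ/2) = 0.206171
c = 2·arcsin(√a) = 0.942636 rad = 54.0090°

54.01°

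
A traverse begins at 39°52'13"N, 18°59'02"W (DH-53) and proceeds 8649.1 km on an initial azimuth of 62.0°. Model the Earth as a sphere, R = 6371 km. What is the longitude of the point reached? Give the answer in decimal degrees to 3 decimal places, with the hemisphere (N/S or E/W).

DH-53: φ = +39.87028°, λ = -18.98389°
δ = d/R = 8649.1/6371 = 1.357573 rad
φ₂ = arcsin(sin φ₁ cos δ + cos φ₁ sin δ cos θ)
   = arcsin(0.64105·0.21161 + 0.76750·0.97735·0.46947) = 29.19688°
λ₂ = λ₁ + atan2(sin θ sin δ cos φ₁, cos δ − sin φ₁ sin φ₂) = 79.69527°

79.695°E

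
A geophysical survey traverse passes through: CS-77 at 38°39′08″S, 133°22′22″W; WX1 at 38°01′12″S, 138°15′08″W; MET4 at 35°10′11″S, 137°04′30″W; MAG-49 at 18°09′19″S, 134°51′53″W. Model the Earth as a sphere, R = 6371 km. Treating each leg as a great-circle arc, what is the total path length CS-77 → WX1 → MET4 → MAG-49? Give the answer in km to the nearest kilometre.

2670 km

CS-77: φ = -38.65222°, λ = -133.37278°
WX1: φ = -38.02000°, λ = -138.25222°
MET4: φ = -35.16972°, λ = -137.07500°
MAG-49: φ = -18.15528°, λ = -134.86472°
CS-77→WX1: c = 0.067697 rad, d = 431.30 km
WX1→MET4: c = 0.052409 rad, d = 333.90 km
MET4→MAG-49: c = 0.298927 rad, d = 1904.46 km
Total = 431.30 + 333.90 + 1904.46 = 2669.66 km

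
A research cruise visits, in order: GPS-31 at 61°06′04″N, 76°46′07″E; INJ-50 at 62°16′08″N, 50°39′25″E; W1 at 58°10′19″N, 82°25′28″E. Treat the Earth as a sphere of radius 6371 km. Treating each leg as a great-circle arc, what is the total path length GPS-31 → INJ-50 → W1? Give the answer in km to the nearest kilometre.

GPS-31: φ = +61.10111°, λ = +76.76861°
INJ-50: φ = +62.26889°, λ = +50.65694°
W1: φ = +58.17194°, λ = +82.42444°
GPS-31→INJ-50: c = 0.215633 rad, d = 1373.80 km
INJ-50→W1: c = 0.281349 rad, d = 1792.47 km
Total = 1373.80 + 1792.47 = 3166.27 km

3166 km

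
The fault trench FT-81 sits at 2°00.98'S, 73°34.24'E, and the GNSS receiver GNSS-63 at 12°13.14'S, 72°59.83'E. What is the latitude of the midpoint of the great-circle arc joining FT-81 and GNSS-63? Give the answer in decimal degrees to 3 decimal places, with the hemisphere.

FT-81: φ = -2.01633°, λ = +73.57067°
GNSS-63: φ = -12.21900°, λ = +72.99717°
Bx = cos φ₂ cos Δλ = 0.977297,  By = cos φ₂ sin Δλ = -0.009783
φₘ = atan2(sin φ₁ + sin φ₂, √((cos φ₁ + Bx)² + By²)) = -7.11775°
λₘ = λ₁ + atan2(By, cos φ₁ + Bx) = 73.28711°

7.118°S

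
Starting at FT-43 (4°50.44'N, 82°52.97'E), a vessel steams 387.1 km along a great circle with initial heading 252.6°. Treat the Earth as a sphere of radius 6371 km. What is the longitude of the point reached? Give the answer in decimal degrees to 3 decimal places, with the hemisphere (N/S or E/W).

79.554°E

FT-43: φ = +4.84067°, λ = +82.88283°
δ = d/R = 387.1/6371 = 0.060760 rad
φ₂ = arcsin(sin φ₁ cos δ + cos φ₁ sin δ cos θ)
   = arcsin(0.08439·0.99815 + 0.99643·0.06072·-0.29904) = 3.79206°
λ₂ = λ₁ + atan2(sin θ sin δ cos φ₁, cos δ − sin φ₁ sin φ₂) = 79.55375°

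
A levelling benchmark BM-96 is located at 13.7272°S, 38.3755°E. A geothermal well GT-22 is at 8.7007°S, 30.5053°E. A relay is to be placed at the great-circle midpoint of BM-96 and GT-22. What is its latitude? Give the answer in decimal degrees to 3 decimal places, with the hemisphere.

Bx = cos φ₂ cos Δλ = 0.979181,  By = cos φ₂ sin Δλ = -0.135354
φₘ = atan2(sin φ₁ + sin φ₂, √((cos φ₁ + Bx)² + By²)) = -11.23977°
λₘ = λ₁ + atan2(By, cos φ₁ + Bx) = 34.40610°

11.240°S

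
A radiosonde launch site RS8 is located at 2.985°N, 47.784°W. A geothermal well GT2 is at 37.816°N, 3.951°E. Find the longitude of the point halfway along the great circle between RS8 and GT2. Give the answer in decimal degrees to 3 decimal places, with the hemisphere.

25.154°W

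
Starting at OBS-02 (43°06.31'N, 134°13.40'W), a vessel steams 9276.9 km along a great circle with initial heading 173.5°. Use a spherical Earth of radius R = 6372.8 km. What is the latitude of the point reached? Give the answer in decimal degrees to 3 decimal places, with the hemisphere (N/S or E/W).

OBS-02: φ = +43.10517°, λ = -134.22333°
δ = d/R = 9276.9/6372.8 = 1.455702 rad
φ₂ = arcsin(sin φ₁ cos δ + cos φ₁ sin δ cos θ)
   = arcsin(0.68334·0.11484 + 0.73010·0.99338·-0.99357) = -39.95109°
λ₂ = λ₁ + atan2(sin θ sin δ cos φ₁, cos δ − sin φ₁ sin φ₂) = -125.78797°

39.951°S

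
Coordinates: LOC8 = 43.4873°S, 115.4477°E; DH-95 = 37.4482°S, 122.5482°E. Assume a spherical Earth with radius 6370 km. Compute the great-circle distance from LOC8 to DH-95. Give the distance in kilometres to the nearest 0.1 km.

Δφ = 6.0391°,  Δλ = 7.1005°
a = sin²(Δφ/2) + cos φ₁ cos φ₂ sin²(Δλ/2) = 0.004984
c = 2·arcsin(√a) = 0.141306 rad = 8.0962°
d = R·c = 6370 × 0.141306 = 900.1 km

900.1 km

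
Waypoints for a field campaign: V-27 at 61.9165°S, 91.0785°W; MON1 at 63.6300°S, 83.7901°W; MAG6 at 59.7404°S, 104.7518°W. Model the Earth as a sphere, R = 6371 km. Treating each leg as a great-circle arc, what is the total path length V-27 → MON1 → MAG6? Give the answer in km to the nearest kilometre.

1597 km

V-27→MON1: c = 0.065382 rad, d = 416.55 km
MON1→MAG6: c = 0.185284 rad, d = 1180.45 km
Total = 416.55 + 1180.45 = 1596.99 km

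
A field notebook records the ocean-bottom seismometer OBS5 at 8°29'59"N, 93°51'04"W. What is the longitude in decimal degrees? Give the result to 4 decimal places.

93° + 51′/60 + 4″/3600 = 93 + 0.85000 + 0.00111 = 93.8511°

93.8511°W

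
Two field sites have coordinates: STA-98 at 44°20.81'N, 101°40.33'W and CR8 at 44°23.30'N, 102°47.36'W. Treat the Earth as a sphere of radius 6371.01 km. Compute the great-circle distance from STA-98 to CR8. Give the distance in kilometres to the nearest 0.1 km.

88.9 km

STA-98: φ = +44.34683°, λ = -101.67217°
CR8: φ = +44.38833°, λ = -102.78933°
Δφ = 0.0415°,  Δλ = -1.1172°
a = sin²(Δφ/2) + cos φ₁ cos φ₂ sin²(Δλ/2) = 0.000049
c = 2·arcsin(√a) = 0.013957 rad = 0.7997°
d = R·c = 6371.01 × 0.013957 = 88.9 km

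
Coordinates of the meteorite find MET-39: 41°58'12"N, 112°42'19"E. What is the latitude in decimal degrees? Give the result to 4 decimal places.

41.9700°N

41° + 58′/60 + 12″/3600 = 41 + 0.96667 + 0.00333 = 41.9700°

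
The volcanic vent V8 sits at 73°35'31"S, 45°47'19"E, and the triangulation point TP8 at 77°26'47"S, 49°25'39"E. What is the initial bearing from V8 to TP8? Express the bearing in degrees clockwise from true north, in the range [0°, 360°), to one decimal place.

V8: φ = -73.59194°, λ = +45.78861°
TP8: φ = -77.44639°, λ = +49.42750°
Δλ = 3.6389°
y = sin Δλ · cos φ₂ = 0.013795
x = cos φ₁ sin φ₂ − sin φ₁ cos φ₂ cos Δλ = -0.067642
θ = atan2(y, x) = 168.4732° → 168.4732° (mod 360°)

168.5°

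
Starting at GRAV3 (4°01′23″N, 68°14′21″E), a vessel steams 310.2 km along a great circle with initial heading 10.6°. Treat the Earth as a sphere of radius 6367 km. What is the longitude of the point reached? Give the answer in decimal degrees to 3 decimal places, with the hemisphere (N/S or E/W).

GRAV3: φ = +4.02306°, λ = +68.23917°
δ = d/R = 310.2/6367 = 0.048720 rad
φ₂ = arcsin(sin φ₁ cos δ + cos φ₁ sin δ cos θ)
   = arcsin(0.07016·0.99881 + 0.99754·0.04870·0.98294) = 6.76667°
λ₂ = λ₁ + atan2(sin θ sin δ cos φ₁, cos δ − sin φ₁ sin φ₂) = 68.75606°

68.756°E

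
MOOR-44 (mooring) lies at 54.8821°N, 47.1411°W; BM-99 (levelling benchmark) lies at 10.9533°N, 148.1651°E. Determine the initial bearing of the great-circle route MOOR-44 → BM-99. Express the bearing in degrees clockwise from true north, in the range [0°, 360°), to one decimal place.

343.7°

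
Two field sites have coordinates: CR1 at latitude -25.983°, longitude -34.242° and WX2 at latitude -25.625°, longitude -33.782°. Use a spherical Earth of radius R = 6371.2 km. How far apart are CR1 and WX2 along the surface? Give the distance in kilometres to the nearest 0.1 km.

60.9 km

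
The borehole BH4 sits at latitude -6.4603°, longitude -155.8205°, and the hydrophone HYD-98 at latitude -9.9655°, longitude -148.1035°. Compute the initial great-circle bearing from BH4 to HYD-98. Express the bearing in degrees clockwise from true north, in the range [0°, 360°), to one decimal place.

115.2°

Δλ = 7.7170°
y = sin Δλ · cos φ₂ = 0.132254
x = cos φ₁ sin φ₂ − sin φ₁ cos φ₂ cos Δλ = -0.062143
θ = atan2(y, x) = 115.1676° → 115.1676° (mod 360°)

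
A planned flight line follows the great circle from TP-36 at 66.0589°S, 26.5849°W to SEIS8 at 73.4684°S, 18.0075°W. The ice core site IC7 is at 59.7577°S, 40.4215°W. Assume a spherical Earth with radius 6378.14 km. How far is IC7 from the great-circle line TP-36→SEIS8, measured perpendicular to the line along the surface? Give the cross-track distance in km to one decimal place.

δ₁₃ = central angle TP-36→IC7 = 0.154895 rad  (haversine)
θ₁₃ = bearing TP-36→IC7 = 308.670°,  θ₁₂ = bearing TP-36→SEIS8 = 162.161°
dₓₜ = R·arcsin(sin δ₁₃ · sin(θ₁₃ − θ₁₂)) = 6378.14·arcsin(0.15428·sin(146.510°)) = 543.622 km
|dₓₜ| = 543.622 km

543.6 km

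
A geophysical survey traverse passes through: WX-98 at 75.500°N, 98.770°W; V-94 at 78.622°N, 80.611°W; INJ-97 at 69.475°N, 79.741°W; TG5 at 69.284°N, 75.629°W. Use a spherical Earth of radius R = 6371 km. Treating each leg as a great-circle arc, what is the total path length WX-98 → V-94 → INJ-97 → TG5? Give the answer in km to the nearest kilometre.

WX-98→V-94: c = 0.088847 rad, d = 566.04 km
V-94→INJ-97: c = 0.159695 rad, d = 1017.42 km
INJ-97→TG5: c = 0.025489 rad, d = 162.39 km
Total = 566.04 + 1017.42 + 162.39 = 1745.85 km

1746 km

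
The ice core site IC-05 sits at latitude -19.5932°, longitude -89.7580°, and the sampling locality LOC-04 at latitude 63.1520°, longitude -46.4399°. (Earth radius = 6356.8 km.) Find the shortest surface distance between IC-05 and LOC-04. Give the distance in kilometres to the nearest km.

9919 km

Δφ = 82.7452°,  Δλ = 43.3181°
a = sin²(Δφ/2) + cos φ₁ cos φ₂ sin²(Δλ/2) = 0.494818
c = 2·arcsin(√a) = 1.560432 rad = 89.4062°
d = R·c = 6356.8 × 1.560432 = 9919.4 km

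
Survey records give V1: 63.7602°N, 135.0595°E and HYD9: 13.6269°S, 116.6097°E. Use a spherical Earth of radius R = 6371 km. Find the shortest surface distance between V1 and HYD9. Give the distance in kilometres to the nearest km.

Δφ = -77.3871°,  Δλ = -18.4498°
a = sin²(Δφ/2) + cos φ₁ cos φ₂ sin²(Δλ/2) = 0.401861
c = 2·arcsin(√a) = 1.373236 rad = 78.6806°
d = R·c = 6371 × 1.373236 = 8748.9 km

8749 km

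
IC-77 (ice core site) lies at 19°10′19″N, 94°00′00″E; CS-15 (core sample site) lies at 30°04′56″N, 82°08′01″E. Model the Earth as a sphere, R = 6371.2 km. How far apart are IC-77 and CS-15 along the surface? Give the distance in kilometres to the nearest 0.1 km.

1703.7 km

IC-77: φ = +19.17194°, λ = +94.00000°
CS-15: φ = +30.08222°, λ = +82.13361°
Δφ = 10.9103°,  Δλ = -11.8664°
a = sin²(Δφ/2) + cos φ₁ cos φ₂ sin²(Δλ/2) = 0.017771
c = 2·arcsin(√a) = 0.267410 rad = 15.3214°
d = R·c = 6371.2 × 0.267410 = 1703.7 km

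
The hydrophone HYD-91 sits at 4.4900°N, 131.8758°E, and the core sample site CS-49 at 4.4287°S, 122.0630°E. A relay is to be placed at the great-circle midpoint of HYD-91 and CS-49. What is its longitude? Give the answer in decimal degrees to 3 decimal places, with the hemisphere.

126.969°E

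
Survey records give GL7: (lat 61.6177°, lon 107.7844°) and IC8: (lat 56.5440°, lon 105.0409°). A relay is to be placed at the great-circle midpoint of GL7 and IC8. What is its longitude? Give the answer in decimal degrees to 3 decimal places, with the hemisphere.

Bx = cos φ₂ cos Δλ = 0.550665,  By = cos φ₂ sin Δλ = -0.026388
φₘ = atan2(sin φ₁ + sin φ₂, √((cos φ₁ + Bx)² + By²)) = 59.08805°
λₘ = λ₁ + atan2(By, cos φ₁ + Bx) = 106.31116°

106.311°E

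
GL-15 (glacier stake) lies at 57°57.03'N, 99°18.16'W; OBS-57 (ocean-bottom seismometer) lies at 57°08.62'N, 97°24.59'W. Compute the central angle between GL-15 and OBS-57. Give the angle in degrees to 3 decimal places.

GL-15: φ = +57.95050°, λ = -99.30267°
OBS-57: φ = +57.14367°, λ = -97.40983°
Δφ = -0.8068°,  Δλ = 1.8928°
a = sin²(Δφ/2) + cos φ₁ cos φ₂ sin²(Δλ/2) = 0.000128
c = 2·arcsin(√a) = 0.022638 rad = 1.2971°

1.297°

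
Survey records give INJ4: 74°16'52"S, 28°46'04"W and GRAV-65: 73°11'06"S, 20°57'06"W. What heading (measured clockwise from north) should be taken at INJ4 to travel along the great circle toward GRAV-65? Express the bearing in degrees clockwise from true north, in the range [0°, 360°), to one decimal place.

67.2°

INJ4: φ = -74.28111°, λ = -28.76778°
GRAV-65: φ = -73.18500°, λ = -20.95167°
Δλ = 7.8161°
y = sin Δλ · cos φ₂ = 0.039341
x = cos φ₁ sin φ₂ − sin φ₁ cos φ₂ cos Δλ = 0.016543
θ = atan2(y, x) = 67.1935° → 67.1935° (mod 360°)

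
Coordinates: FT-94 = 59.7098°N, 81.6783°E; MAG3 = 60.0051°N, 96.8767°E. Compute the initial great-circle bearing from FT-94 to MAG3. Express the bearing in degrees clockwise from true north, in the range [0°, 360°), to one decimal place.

81.2°

Δλ = 15.1984°
y = sin Δλ · cos φ₂ = 0.131061
x = cos φ₁ sin φ₂ − sin φ₁ cos φ₂ cos Δλ = 0.020252
θ = atan2(y, x) = 81.2158° → 81.2158° (mod 360°)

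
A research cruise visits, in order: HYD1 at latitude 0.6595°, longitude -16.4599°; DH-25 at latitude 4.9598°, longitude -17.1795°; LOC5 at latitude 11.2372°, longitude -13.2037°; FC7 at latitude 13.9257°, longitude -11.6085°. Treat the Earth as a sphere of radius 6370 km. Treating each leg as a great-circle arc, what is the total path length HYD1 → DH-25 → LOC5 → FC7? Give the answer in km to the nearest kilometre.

1654 km

HYD1→DH-25: c = 0.076095 rad, d = 484.73 km
DH-25→LOC5: c = 0.129299 rad, d = 823.63 km
LOC5→FC7: c = 0.054222 rad, d = 345.39 km
Total = 484.73 + 823.63 + 345.39 = 1653.75 km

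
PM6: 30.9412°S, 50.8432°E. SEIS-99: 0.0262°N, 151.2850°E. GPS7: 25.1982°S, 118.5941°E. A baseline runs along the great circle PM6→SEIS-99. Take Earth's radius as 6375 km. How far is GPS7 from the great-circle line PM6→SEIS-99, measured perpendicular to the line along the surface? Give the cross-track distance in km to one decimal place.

δ₁₃ = central angle PM6→GPS7 = 1.032408 rad  (haversine)
θ₁₃ = bearing PM6→GPS7 = 102.718°,  θ₁₂ = bearing PM6→SEIS-99 = 95.390°
dₓₜ = R·arcsin(sin δ₁₃ · sin(θ₁₃ − θ₁₂)) = 6375·arcsin(0.85854·sin(7.328°)) = 699.507 km
|dₓₜ| = 699.507 km

699.5 km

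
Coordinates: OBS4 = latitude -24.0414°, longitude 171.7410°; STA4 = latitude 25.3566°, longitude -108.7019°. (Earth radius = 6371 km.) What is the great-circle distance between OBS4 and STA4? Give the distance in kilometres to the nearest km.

10166 km

Δφ = 49.3980°,  Δλ = 79.5571°
a = sin²(Δφ/2) + cos φ₁ cos φ₂ sin²(Δλ/2) = 0.512442
c = 2·arcsin(√a) = 1.595682 rad = 91.4259°
d = R·c = 6371 × 1.595682 = 10166.1 km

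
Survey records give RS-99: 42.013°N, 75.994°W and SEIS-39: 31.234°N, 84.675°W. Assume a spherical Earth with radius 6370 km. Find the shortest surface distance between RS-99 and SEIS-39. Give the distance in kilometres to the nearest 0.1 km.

Δφ = -10.7790°,  Δλ = -8.6810°
a = sin²(Δφ/2) + cos φ₁ cos φ₂ sin²(Δλ/2) = 0.012461
c = 2·arcsin(√a) = 0.223725 rad = 12.8185°
d = R·c = 6370 × 0.223725 = 1425.1 km

1425.1 km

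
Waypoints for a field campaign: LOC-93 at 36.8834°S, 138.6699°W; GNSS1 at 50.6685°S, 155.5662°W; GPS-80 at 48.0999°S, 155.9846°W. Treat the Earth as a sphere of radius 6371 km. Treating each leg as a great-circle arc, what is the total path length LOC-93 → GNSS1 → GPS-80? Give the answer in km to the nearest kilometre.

LOC-93→GNSS1: c = 0.319756 rad, d = 2037.16 km
GNSS1→GPS-80: c = 0.045082 rad, d = 287.22 km
Total = 2037.16 + 287.22 = 2324.38 km

2324 km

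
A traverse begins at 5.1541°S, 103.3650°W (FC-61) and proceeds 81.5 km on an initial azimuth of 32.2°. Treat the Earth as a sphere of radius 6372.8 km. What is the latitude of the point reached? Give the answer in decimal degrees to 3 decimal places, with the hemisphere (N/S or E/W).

4.534°S

δ = d/R = 81.5/6372.8 = 0.012789 rad
φ₂ = arcsin(sin φ₁ cos δ + cos φ₁ sin δ cos θ)
   = arcsin(-0.08983·0.99992 + 0.99596·0.01279·0.84619) = -4.53395°
λ₂ = λ₁ + atan2(sin θ sin δ cos φ₁, cos δ − sin φ₁ sin φ₂) = -102.97332°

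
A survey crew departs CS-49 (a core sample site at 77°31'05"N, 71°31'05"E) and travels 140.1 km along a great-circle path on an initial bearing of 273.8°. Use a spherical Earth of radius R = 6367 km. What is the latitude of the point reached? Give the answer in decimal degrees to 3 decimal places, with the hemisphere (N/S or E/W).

CS-49: φ = +77.51806°, λ = +71.51806°
δ = d/R = 140.1/6367 = 0.022004 rad
φ₂ = arcsin(sin φ₁ cos δ + cos φ₁ sin δ cos θ)
   = arcsin(0.97636·0.99976 + 0.21613·0.02200·0.06627) = 77.53896°
λ₂ = λ₁ + atan2(sin θ sin δ cos φ₁, cos δ − sin φ₁ sin φ₂) = 65.67843°

77.539°N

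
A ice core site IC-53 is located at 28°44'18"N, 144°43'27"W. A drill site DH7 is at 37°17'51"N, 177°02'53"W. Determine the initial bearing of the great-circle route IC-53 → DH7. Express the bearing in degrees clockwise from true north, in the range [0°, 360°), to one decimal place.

IC-53: φ = +28.73833°, λ = -144.72417°
DH7: φ = +37.29750°, λ = -177.04806°
Δλ = -32.3239°
y = sin Δλ · cos φ₂ = -0.425358
x = cos φ₁ sin φ₂ − sin φ₁ cos φ₂ cos Δλ = 0.208101
θ = atan2(y, x) = -63.9304° → 296.0696° (mod 360°)

296.1°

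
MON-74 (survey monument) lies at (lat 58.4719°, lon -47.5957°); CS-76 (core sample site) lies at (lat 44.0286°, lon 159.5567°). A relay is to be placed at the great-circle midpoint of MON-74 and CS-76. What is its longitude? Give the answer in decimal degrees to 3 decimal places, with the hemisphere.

157.196°W

Bx = cos φ₂ cos Δλ = -0.639757,  By = cos φ₂ sin Δλ = -0.328119
φₘ = atan2(sin φ₁ + sin φ₂, √((cos φ₁ + Bx)² + By²)) = 77.31483°
λₘ = λ₁ + atan2(By, cos φ₁ + Bx) = -157.19607°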